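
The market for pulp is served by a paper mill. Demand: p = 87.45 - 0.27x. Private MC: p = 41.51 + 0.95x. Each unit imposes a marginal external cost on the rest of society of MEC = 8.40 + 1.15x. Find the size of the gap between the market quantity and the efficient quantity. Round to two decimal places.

21.82 units

Market equilibrium (private): 41.51 + 0.95x = 87.45 - 0.27x → x_m = 37.6557.
Social marginal cost = private MC + MEC = 49.91 + 2.10x.
Set SMC = demand: 49.91 + 2.10x = 87.45 - 0.27x → x* = 15.8397.
Gap = |37.6557 − 15.8397| = 21.8160.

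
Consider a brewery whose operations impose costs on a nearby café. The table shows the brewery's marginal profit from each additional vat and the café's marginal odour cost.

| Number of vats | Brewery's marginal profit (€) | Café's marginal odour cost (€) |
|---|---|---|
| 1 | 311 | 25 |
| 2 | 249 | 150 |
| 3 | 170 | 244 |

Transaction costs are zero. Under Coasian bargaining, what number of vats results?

2

Bargaining reaches the level where marginal profit last exceeds marginal odour cost.
That holds through level 2 (249 ≥ 150) but not at 3 (170 < 244).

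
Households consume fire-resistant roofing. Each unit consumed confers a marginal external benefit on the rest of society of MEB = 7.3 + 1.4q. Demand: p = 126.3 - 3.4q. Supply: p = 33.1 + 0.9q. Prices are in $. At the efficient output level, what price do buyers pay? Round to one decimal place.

P = $8.5

Social marginal benefit = demand + MEB = 133.6 - 2.0q.
Set SMB = MC: 133.6 - 2.0q = 33.1 + 0.9q → q* = 34.6552.
Consumer price on the demand curve at q*: 126.3 − 3.4×34.6552 = 8.4723.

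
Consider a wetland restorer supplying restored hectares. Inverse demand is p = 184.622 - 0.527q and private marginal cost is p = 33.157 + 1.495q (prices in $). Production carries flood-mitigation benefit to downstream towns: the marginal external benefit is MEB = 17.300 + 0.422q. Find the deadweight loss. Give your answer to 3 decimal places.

DWL = $747.601

Market equilibrium (private): 33.157 + 1.495q = 184.622 - 0.527q → q_m = 74.9085.
Social marginal cost = private MC − MEB = 15.857 + 1.073q.
Set SMC = demand: 15.857 + 1.073q = 184.622 - 0.527q → q* = 105.4781.
The welfare-loss triangle has base |q_m − q*| and height MEB(q_m) (the vertical gap between SMC and demand is zero at q* and MEB at q_m).
DWL = ½ × 30.5696 × 48.9114 = 747.6010.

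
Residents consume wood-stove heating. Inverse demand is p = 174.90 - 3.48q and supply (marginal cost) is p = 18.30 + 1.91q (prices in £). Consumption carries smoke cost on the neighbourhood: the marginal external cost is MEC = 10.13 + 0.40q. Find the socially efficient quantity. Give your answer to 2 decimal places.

q* = 25.30

Social marginal benefit = demand − MEC = 164.77 - 3.88q.
Set SMB = MC: 164.77 - 3.88q = 18.30 + 1.91q → q* = 25.2971.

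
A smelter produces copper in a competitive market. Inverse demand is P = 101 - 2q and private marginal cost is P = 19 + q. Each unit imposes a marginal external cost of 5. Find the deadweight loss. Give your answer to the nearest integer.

DWL = 4

Market equilibrium (private): 19 + q = 101 - 2q → q_m = 27.3333.
Social marginal cost = private MC + MEC = 24 + q.
Set SMC = demand: 24 + q = 101 - 2q → q* = 25.6667.
Height of the DWL triangle at q_m is SMC(q_m) − demand(q_m) = MEC(q_m) = 5.0000.
DWL = ½ × 1.6666 × 5.0000 = 4.1665.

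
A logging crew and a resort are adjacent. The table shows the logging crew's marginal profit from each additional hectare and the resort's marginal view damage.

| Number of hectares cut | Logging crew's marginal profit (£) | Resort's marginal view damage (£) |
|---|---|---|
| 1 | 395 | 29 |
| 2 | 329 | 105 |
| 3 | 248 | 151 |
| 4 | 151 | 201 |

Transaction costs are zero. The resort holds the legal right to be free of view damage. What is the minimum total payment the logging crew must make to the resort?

Efficient level: marginal profit ≥ marginal view damage through level 3, so k* = 3.
With the resort holding the right, the logging crew must at least compensate total damage at k*: 29 + 105 + 151 = 285.

£285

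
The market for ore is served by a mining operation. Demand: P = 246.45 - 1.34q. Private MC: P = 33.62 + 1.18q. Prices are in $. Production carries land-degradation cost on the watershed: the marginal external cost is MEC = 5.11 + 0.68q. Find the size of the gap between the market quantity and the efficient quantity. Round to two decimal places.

19.54 units

Market equilibrium (private): 33.62 + 1.18q = 246.45 - 1.34q → q_m = 84.4563.
Social marginal cost = private MC + MEC = 38.73 + 1.86q.
Set SMC = demand: 38.73 + 1.86q = 246.45 - 1.34q → q* = 64.9125.
Gap = |84.4563 − 64.9125| = 19.5438.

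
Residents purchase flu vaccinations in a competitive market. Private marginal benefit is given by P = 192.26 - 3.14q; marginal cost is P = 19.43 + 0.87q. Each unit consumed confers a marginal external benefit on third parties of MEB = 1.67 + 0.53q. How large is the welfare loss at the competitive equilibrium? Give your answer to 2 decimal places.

Market equilibrium (private): 19.43 + 0.87q = 192.26 - 3.14q → q_m = 43.0998.
Social marginal benefit = demand + MEB = 193.93 - 2.61q.
Set SMB = MC: 193.93 - 2.61q = 19.43 + 0.87q → q* = 50.1437.
Between q* and q_m the wedge SMB − MC runs linearly from 0 to MEB(q_m), so the loss is a triangle.
DWL = ½ × 7.0439 × 24.5129 = 86.3332.

DWL = 86.33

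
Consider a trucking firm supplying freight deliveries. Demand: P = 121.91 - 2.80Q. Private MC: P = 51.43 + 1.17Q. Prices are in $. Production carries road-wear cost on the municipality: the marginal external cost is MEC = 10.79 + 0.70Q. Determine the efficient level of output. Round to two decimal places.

Q* = 12.78

Social marginal cost = private MC + MEC = 62.22 + 1.87Q.
Set SMC = demand: 62.22 + 1.87Q = 121.91 - 2.80Q → Q* = 12.7816.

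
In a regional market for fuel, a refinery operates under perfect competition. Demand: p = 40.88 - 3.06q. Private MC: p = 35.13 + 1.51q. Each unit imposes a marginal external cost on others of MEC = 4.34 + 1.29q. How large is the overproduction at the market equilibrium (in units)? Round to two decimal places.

1.02 units

Market equilibrium (private): 35.13 + 1.51q = 40.88 - 3.06q → q_m = 1.2582.
Social marginal cost = private MC + MEC = 39.47 + 2.80q.
Set SMC = demand: 39.47 + 2.80q = 40.88 - 3.06q → q* = 0.2406.
Gap = |1.2582 − 0.2406| = 1.0176.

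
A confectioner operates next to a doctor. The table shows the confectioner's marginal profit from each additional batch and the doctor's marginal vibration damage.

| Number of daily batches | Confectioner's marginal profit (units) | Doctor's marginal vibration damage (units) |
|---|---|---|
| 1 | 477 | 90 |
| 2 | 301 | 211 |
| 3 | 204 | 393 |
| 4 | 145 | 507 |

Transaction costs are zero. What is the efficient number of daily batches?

2

Bargaining reaches the level where marginal profit last exceeds marginal vibration damage.
That holds through level 2 (301 ≥ 211) but not at 3 (204 < 393).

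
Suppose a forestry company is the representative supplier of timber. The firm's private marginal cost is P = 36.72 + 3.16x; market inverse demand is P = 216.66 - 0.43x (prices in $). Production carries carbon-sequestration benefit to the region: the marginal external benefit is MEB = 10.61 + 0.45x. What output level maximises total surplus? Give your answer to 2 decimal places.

Social marginal cost = private MC − MEB = 26.11 + 2.71x.
Set SMC = demand: 26.11 + 2.71x = 216.66 - 0.43x → x* = 60.6847.

x* = 60.68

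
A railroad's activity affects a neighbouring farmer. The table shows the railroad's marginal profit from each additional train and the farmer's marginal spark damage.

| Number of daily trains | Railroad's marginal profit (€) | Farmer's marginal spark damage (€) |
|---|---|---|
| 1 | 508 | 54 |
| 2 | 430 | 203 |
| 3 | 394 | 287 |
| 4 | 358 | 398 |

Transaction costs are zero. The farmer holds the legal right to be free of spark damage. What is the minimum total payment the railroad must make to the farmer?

€544

Efficient level: marginal profit ≥ marginal spark damage through level 3, so k* = 3.
With the farmer holding the right, the railroad must at least compensate total damage at k*: 54 + 203 + 287 = 544.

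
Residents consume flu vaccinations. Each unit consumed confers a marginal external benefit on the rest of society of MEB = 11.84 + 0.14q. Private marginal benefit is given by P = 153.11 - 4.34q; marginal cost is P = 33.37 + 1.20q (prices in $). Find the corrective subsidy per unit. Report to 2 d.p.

Social marginal benefit = demand + MEB = 164.95 - 4.20q.
Set SMB = MC: 164.95 - 4.20q = 33.37 + 1.20q → q* = 24.3667.
The Pigouvian subsidy equals MEB at q*: 11.84 + 0.14×24.3667 = 15.2513.

subsidy = $15.25 per unit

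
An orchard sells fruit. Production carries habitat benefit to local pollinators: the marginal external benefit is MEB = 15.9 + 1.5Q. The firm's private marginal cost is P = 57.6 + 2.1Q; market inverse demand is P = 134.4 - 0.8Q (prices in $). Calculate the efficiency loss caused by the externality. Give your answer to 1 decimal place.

Market equilibrium (private): 57.6 + 2.1Q = 134.4 - 0.8Q → Q_m = 26.4828.
Social marginal cost = private MC − MEB = 41.7 + 0.6Q.
Set SMC = demand: 41.7 + 0.6Q = 134.4 - 0.8Q → Q* = 66.2143.
The loss is the area between SMC and demand from Q* to Q_m; with linear curves that's a triangle of height MEB(Q_m).
DWL = ½ × 39.7315 × 55.6241 = 1105.0145.

DWL = $1105.0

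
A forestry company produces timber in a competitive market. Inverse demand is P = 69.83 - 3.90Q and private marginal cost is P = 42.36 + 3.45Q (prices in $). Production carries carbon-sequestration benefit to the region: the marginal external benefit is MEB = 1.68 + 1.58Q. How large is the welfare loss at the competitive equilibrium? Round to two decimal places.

DWL = $4.99

Market equilibrium (private): 42.36 + 3.45Q = 69.83 - 3.90Q → Q_m = 3.7374.
Social marginal cost = private MC − MEB = 40.68 + 1.87Q.
Set SMC = demand: 40.68 + 1.87Q = 69.83 - 3.90Q → Q* = 5.0520.
Height of the DWL triangle at Q_m is demand(Q_m) − SMC(Q_m) = MEB(Q_m) = 7.5851.
DWL = ½ × 1.3146 × 7.5851 = 4.9857.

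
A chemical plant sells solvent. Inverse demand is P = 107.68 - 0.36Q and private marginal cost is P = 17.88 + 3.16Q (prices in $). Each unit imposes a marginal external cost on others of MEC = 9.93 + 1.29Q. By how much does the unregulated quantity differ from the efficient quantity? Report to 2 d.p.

8.91 units

Market equilibrium (private): 17.88 + 3.16Q = 107.68 - 0.36Q → Q_m = 25.5114.
Social marginal cost = private MC + MEC = 27.81 + 4.45Q.
Set SMC = demand: 27.81 + 4.45Q = 107.68 - 0.36Q → Q* = 16.6050.
Gap = |25.5114 − 16.6050| = 8.9064.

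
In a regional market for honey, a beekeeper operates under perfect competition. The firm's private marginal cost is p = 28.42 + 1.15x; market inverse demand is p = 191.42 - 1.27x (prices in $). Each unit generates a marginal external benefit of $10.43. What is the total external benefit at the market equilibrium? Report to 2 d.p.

$702.52

Market equilibrium (private): 28.42 + 1.15x = 191.42 - 1.27x → x_m = 67.3554.
Total external benefit = MEB × x_m = 10.43 × 67.3554 = 702.5168.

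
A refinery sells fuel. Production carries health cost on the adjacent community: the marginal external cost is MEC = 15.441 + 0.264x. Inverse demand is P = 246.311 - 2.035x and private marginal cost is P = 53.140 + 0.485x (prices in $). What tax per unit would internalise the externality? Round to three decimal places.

tax = $32.295 per unit

Social marginal cost = private MC + MEC = 68.581 + 0.749x.
Set SMC = demand: 68.581 + 0.749x = 246.311 - 2.035x → x* = 63.8398.
The Pigouvian tax equals MEC at x*: 15.441 + 0.264×63.8398 = 32.2947.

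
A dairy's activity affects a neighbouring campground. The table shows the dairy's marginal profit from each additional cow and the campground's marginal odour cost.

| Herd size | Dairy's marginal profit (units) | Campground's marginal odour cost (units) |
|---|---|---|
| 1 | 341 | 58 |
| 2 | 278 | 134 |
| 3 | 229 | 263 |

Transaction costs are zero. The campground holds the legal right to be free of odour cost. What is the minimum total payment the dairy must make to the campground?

192

Efficient level: marginal profit ≥ marginal odour cost through level 2, so k* = 2.
With the campground holding the right, the dairy must at least compensate total damage at k*: 58 + 134 = 192.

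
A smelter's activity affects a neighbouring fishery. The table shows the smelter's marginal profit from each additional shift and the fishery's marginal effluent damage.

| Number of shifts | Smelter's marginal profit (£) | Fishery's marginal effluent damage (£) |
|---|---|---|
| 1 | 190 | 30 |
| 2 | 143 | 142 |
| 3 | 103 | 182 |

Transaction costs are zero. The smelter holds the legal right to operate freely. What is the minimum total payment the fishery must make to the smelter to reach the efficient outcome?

£103

Left alone the smelter would choose level 3 (marginal profit stays positive).
Efficient level: k* = 2 (marginal profit ≥ marginal effluent damage through 2).
The fishery must at least cover the smelter's forgone profit from cutting 3→2: 103 = 103.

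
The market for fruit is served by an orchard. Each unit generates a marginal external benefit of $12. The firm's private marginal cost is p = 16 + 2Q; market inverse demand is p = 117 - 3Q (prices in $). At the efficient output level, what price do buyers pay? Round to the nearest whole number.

Social marginal cost = private MC − MEB = 4 + 2Q.
Set SMC = demand: 4 + 2Q = 117 - 3Q → Q* = 22.6000.
Consumer price on the demand curve at Q*: 117 − 3×22.6000 = 49.2000.

P = $49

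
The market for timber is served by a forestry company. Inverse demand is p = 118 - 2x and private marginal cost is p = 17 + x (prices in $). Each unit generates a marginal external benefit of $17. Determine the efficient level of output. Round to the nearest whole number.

x* = 39

Social marginal cost = private MC − MEB = 0 + x.
Set SMC = demand: 0 + x = 118 - 2x → x* = 39.3333.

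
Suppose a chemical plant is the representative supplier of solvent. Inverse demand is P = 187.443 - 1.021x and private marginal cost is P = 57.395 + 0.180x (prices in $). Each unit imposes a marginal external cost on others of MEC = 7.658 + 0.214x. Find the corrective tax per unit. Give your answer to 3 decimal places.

tax = $26.168 per unit

Social marginal cost = private MC + MEC = 65.053 + 0.394x.
Set SMC = demand: 65.053 + 0.394x = 187.443 - 1.021x → x* = 86.4947.
The Pigouvian tax equals MEC at x*: 7.658 + 0.214×86.4947 = 26.1679.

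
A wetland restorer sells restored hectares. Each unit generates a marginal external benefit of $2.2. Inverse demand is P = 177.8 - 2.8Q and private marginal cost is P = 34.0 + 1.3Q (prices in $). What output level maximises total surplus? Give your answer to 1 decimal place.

Q* = 35.6

Social marginal cost = private MC − MEB = 31.8 + 1.3Q.
Set SMC = demand: 31.8 + 1.3Q = 177.8 - 2.8Q → Q* = 35.6098.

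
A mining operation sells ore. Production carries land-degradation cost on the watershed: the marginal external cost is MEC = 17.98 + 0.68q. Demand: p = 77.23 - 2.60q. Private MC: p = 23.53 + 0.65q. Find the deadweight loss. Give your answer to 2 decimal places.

Market equilibrium (private): 23.53 + 0.65q = 77.23 - 2.60q → q_m = 16.5231.
Social marginal cost = private MC + MEC = 41.51 + 1.33q.
Set SMC = demand: 41.51 + 1.33q = 77.23 - 2.60q → q* = 9.0891.
The welfare-loss triangle has base |q_m − q*| and height MEC(q_m) (the vertical gap between SMC and demand is zero at q* and MEC at q_m).
DWL = ½ × 7.4340 × 29.2157 = 108.5948.

DWL = 108.59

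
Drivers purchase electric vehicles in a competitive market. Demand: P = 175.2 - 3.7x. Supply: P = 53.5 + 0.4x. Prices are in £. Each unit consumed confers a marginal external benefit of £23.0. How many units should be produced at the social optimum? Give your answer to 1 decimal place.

x* = 35.3

Social marginal benefit = demand + MEB = 198.2 - 3.7x.
Set SMB = MC: 198.2 - 3.7x = 53.5 + 0.4x → x* = 35.2927.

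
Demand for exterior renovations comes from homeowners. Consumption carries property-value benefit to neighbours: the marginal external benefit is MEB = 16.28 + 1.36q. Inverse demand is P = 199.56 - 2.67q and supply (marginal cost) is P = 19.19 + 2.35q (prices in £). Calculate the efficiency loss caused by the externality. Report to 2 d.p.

Market equilibrium (private): 19.19 + 2.35q = 199.56 - 2.67q → q_m = 35.9303.
Social marginal benefit = demand + MEB = 215.84 - 1.31q.
Set SMB = MC: 215.84 - 1.31q = 19.19 + 2.35q → q* = 53.7295.
The loss is the area between SMB and MC from q* to q_m; with linear curves that's a triangle of height MEB(q_m).
DWL = ½ × 17.7992 × 65.1452 = 579.7662.

DWL = £579.77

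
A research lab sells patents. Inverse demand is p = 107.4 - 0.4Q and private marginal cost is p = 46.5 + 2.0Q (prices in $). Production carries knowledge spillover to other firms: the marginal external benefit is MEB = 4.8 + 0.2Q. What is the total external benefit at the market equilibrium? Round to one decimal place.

Market equilibrium (private): 46.5 + 2.0Q = 107.4 - 0.4Q → Q_m = 25.3750.
Total external benefit = ∫₀^{Q_m} (4.8 + 0.2Q) dQ = 4.8×25.3750 + ½×0.2×25.3750² = 186.1891.

$186.2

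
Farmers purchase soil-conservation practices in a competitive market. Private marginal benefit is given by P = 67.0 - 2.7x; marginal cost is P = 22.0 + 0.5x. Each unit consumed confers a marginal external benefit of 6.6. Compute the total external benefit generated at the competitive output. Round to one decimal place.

Market equilibrium (private): 22.0 + 0.5x = 67.0 - 2.7x → x_m = 14.0625.
Total external benefit = MEB × x_m = 6.6 × 14.0625 = 92.8125.

92.8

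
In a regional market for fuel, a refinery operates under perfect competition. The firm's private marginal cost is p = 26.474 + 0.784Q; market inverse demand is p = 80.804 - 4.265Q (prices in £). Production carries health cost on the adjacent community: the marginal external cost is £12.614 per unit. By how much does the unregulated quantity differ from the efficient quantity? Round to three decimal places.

Market equilibrium (private): 26.474 + 0.784Q = 80.804 - 4.265Q → Q_m = 10.7605.
Social marginal cost = private MC + MEC = 39.088 + 0.784Q.
Set SMC = demand: 39.088 + 0.784Q = 80.804 - 4.265Q → Q* = 8.2622.
Gap = |10.7605 − 8.2622| = 2.4983.

2.498 units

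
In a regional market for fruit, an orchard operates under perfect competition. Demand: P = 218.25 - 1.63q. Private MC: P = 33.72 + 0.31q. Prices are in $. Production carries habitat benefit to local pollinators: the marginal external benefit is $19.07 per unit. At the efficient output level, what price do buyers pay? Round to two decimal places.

Social marginal cost = private MC − MEB = 14.65 + 0.31q.
Set SMC = demand: 14.65 + 0.31q = 218.25 - 1.63q → q* = 104.9485.
Consumer price on the demand curve at q*: 218.25 − 1.63×104.9485 = 47.1839.

P = $47.18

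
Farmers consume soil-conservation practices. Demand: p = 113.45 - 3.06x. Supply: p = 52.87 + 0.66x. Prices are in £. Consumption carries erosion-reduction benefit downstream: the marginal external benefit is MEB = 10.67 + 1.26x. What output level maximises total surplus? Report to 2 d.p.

x* = 28.96

Social marginal benefit = demand + MEB = 124.12 - 1.80x.
Set SMB = MC: 124.12 - 1.80x = 52.87 + 0.66x → x* = 28.9634.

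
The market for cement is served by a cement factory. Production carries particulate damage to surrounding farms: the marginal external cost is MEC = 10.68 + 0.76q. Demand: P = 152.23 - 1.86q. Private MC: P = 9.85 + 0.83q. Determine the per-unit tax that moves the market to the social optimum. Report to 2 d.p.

tax = 39.69 per unit

Social marginal cost = private MC + MEC = 20.53 + 1.59q.
Set SMC = demand: 20.53 + 1.59q = 152.23 - 1.86q → q* = 38.1739.
The Pigouvian tax equals MEC at q*: 10.68 + 0.76×38.1739 = 39.6922.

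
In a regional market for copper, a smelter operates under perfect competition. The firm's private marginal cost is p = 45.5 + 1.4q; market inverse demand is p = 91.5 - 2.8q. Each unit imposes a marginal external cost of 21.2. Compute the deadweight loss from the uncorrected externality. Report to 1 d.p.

DWL = 53.5

Market equilibrium (private): 45.5 + 1.4q = 91.5 - 2.8q → q_m = 10.9524.
Social marginal cost = private MC + MEC = 66.7 + 1.4q.
Set SMC = demand: 66.7 + 1.4q = 91.5 - 2.8q → q* = 5.9048.
Height of the DWL triangle at q_m is SMC(q_m) − demand(q_m) = MEC(q_m) = 21.2000.
DWL = ½ × 5.0476 × 21.2000 = 53.5046.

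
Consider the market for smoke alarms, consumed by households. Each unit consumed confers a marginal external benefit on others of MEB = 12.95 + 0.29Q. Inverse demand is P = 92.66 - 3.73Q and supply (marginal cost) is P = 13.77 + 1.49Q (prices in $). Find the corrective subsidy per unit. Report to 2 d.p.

Social marginal benefit = demand + MEB = 105.61 - 3.44Q.
Set SMB = MC: 105.61 - 3.44Q = 13.77 + 1.49Q → Q* = 18.6288.
The Pigouvian subsidy equals MEB at Q*: 12.95 + 0.29×18.6288 = 18.3524.

subsidy = $18.35 per unit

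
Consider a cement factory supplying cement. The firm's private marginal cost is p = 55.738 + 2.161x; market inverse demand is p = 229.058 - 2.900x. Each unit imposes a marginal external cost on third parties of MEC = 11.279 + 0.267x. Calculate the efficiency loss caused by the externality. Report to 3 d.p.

DWL = 39.141

Market equilibrium (private): 55.738 + 2.161x = 229.058 - 2.900x → x_m = 34.2462.
Social marginal cost = private MC + MEC = 67.017 + 2.428x.
Set SMC = demand: 67.017 + 2.428x = 229.058 - 2.900x → x* = 30.4131.
Height of the DWL triangle at x_m is SMC(x_m) − demand(x_m) = MEC(x_m) = 20.4227.
DWL = ½ × 3.8331 × 20.4227 = 39.1411.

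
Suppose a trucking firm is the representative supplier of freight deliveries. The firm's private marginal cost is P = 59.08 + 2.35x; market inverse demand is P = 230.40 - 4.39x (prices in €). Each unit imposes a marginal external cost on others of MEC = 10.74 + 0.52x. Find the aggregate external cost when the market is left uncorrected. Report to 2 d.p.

€440.98

Market equilibrium (private): 59.08 + 2.35x = 230.40 - 4.39x → x_m = 25.4184.
Total external cost = ∫₀^{x_m} (10.74 + 0.52x) dx = 10.74×25.4184 + ½×0.52×25.4184² = 440.9783.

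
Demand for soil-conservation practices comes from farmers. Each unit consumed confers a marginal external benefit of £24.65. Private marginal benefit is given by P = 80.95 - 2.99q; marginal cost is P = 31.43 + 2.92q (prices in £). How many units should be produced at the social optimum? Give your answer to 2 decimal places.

Social marginal benefit = demand + MEB = 105.60 - 2.99q.
Set SMB = MC: 105.60 - 2.99q = 31.43 + 2.92q → q* = 12.5499.

q* = 12.55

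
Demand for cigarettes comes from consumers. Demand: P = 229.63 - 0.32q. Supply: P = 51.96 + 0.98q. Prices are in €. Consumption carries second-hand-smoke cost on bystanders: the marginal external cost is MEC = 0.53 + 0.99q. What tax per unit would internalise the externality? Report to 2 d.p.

tax = €77.11 per unit

Social marginal benefit = demand − MEC = 229.10 - 1.31q.
Set SMB = MC: 229.10 - 1.31q = 51.96 + 0.98q → q* = 77.3537.
The Pigouvian tax equals MEC at q*: 0.53 + 0.99×77.3537 = 77.1102.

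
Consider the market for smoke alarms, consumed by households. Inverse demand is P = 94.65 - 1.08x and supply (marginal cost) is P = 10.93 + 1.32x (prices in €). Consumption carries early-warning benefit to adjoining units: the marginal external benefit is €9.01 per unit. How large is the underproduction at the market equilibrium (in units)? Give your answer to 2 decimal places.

3.75 units

Market equilibrium (private): 10.93 + 1.32x = 94.65 - 1.08x → x_m = 34.8833.
Social marginal benefit = demand + MEB = 103.66 - 1.08x.
Set SMB = MC: 103.66 - 1.08x = 10.93 + 1.32x → x* = 38.6375.
Gap = |34.8833 − 38.6375| = 3.7542.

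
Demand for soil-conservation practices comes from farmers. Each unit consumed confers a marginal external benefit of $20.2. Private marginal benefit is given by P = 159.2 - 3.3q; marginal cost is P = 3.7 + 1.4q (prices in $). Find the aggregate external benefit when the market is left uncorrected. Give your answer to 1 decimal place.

$668.3

Market equilibrium (private): 3.7 + 1.4q = 159.2 - 3.3q → q_m = 33.0851.
Total external benefit = MEB × q_m = 20.2 × 33.0851 = 668.3190.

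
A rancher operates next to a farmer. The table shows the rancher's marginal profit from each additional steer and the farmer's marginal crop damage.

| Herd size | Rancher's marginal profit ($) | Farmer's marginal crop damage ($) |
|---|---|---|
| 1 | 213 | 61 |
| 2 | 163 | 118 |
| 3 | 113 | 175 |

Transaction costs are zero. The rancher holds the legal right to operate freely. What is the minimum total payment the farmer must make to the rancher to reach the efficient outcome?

Left alone the rancher would choose level 3 (marginal profit stays positive).
Efficient level: k* = 2 (marginal profit ≥ marginal crop damage through 2).
The farmer must at least cover the rancher's forgone profit from cutting 3→2: 113 = 113.

$113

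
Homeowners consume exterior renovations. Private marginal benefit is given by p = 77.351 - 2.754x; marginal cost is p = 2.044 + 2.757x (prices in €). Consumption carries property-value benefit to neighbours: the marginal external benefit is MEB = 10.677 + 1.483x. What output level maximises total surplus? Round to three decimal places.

Social marginal benefit = demand + MEB = 88.028 - 1.271x.
Set SMB = MC: 88.028 - 1.271x = 2.044 + 2.757x → x* = 21.3466.

x* = 21.347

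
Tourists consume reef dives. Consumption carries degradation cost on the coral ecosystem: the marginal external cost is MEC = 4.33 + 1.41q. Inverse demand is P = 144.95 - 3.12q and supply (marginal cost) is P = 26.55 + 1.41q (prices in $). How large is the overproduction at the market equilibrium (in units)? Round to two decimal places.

6.93 units

Market equilibrium (private): 26.55 + 1.41q = 144.95 - 3.12q → q_m = 26.1369.
Social marginal benefit = demand − MEC = 140.62 - 4.53q.
Set SMB = MC: 140.62 - 4.53q = 26.55 + 1.41q → q* = 19.2037.
Gap = |26.1369 − 19.2037| = 6.9332.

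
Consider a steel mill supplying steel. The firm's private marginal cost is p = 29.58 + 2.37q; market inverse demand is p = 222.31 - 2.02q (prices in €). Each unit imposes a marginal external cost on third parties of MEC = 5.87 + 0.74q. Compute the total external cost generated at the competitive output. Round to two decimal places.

Market equilibrium (private): 29.58 + 2.37q = 222.31 - 2.02q → q_m = 43.9021.
Total external cost = ∫₀^{q_m} (5.87 + 0.74q) dq = 5.87×43.9021 + ½×0.74×43.9021² = 970.8412.

€970.84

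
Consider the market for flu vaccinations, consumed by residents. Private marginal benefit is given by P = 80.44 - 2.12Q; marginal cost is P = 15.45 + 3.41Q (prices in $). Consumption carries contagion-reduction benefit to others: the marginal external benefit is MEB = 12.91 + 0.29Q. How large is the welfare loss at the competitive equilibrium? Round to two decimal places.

DWL = $25.41

Market equilibrium (private): 15.45 + 3.41Q = 80.44 - 2.12Q → Q_m = 11.7523.
Social marginal benefit = demand + MEB = 93.35 - 1.83Q.
Set SMB = MC: 93.35 - 1.83Q = 15.45 + 3.41Q → Q* = 14.8664.
The welfare-loss triangle has base |Q_m − Q*| and height MEB(Q_m) (the vertical gap between SMB and MC is zero at Q* and MEB at Q_m).
DWL = ½ × 3.1141 × 16.3182 = 25.4083.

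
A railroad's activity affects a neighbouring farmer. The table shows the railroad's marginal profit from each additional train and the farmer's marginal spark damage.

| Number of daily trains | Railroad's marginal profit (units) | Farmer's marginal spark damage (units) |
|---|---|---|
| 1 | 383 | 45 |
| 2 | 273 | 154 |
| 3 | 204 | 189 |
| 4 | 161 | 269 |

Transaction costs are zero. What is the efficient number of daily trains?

3

Bargaining reaches the level where marginal profit last exceeds marginal spark damage.
That holds through level 3 (204 ≥ 189) but not at 4 (161 < 269).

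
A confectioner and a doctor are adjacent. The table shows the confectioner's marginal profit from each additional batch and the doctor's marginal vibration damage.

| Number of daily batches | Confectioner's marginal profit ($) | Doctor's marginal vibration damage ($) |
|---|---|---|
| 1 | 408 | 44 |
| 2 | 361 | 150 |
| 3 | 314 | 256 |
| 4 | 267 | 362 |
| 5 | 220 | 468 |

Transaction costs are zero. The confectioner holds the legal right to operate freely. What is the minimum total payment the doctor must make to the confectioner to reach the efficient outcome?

Left alone the confectioner would choose level 5 (marginal profit stays positive).
Efficient level: k* = 3 (marginal profit ≥ marginal vibration damage through 3).
The doctor must at least cover the confectioner's forgone profit from cutting 5→3: 267 + 220 = 487.

$487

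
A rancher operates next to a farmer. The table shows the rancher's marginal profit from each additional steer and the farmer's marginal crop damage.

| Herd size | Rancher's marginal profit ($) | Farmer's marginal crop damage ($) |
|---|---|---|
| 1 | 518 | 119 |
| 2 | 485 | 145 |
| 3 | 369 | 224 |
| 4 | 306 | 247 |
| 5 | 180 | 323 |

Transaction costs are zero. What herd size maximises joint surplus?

Bargaining reaches the level where marginal profit last exceeds marginal crop damage.
That holds through level 4 (306 ≥ 247) but not at 5 (180 < 323).

4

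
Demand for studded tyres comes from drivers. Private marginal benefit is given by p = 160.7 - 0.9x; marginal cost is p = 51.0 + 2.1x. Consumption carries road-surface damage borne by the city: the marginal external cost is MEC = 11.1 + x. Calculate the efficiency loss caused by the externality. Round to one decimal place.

Market equilibrium (private): 51.0 + 2.1x = 160.7 - 0.9x → x_m = 36.5667.
Social marginal benefit = demand − MEC = 149.6 - 1.9x.
Set SMB = MC: 149.6 - 1.9x = 51.0 + 2.1x → x* = 24.6500.
Between x* and x_m the wedge MC − SMB runs linearly from 0 to MEC(x_m), so the loss is a triangle.
DWL = ½ × 11.9167 × 47.6667 = 284.0149.

DWL = 284.0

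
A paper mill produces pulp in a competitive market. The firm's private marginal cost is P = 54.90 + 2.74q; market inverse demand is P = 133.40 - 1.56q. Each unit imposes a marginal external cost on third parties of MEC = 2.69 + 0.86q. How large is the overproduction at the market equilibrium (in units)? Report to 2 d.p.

Market equilibrium (private): 54.90 + 2.74q = 133.40 - 1.56q → q_m = 18.2558.
Social marginal cost = private MC + MEC = 57.59 + 3.60q.
Set SMC = demand: 57.59 + 3.60q = 133.40 - 1.56q → q* = 14.6919.
Gap = |18.2558 − 14.6919| = 3.5639.

3.56 units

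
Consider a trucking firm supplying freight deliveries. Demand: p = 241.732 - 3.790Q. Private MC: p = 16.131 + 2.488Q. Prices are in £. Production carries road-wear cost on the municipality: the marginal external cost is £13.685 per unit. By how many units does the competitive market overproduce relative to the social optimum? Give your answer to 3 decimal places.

Market equilibrium (private): 16.131 + 2.488Q = 241.732 - 3.790Q → Q_m = 35.9352.
Social marginal cost = private MC + MEC = 29.816 + 2.488Q.
Set SMC = demand: 29.816 + 2.488Q = 241.732 - 3.790Q → Q* = 33.7553.
Gap = |35.9352 − 33.7553| = 2.1799.

2.180 units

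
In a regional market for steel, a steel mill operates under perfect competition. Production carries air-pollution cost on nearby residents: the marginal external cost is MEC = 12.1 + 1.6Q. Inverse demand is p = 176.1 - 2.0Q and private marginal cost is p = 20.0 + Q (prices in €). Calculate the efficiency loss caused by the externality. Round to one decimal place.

DWL = €988.3

Market equilibrium (private): 20.0 + Q = 176.1 - 2.0Q → Q_m = 52.0333.
Social marginal cost = private MC + MEC = 32.1 + 2.6Q.
Set SMC = demand: 32.1 + 2.6Q = 176.1 - 2.0Q → Q* = 31.3043.
The loss is the area between SMC and demand from Q* to Q_m; with linear curves that's a triangle of height MEC(Q_m).
DWL = ½ × 20.7290 × 95.3533 = 988.2893.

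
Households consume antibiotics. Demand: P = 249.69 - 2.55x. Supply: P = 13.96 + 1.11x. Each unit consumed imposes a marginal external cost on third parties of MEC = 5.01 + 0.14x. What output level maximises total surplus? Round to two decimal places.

x* = 60.72

Social marginal benefit = demand − MEC = 244.68 - 2.69x.
Set SMB = MC: 244.68 - 2.69x = 13.96 + 1.11x → x* = 60.7158.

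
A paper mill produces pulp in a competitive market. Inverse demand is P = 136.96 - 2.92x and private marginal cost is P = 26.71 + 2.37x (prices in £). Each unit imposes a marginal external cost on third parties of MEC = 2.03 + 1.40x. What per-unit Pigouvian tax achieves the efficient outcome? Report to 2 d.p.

Social marginal cost = private MC + MEC = 28.74 + 3.77x.
Set SMC = demand: 28.74 + 3.77x = 136.96 - 2.92x → x* = 16.1764.
The Pigouvian tax equals MEC at x*: 2.03 + 1.40×16.1764 = 24.6770.

tax = £24.68 per unit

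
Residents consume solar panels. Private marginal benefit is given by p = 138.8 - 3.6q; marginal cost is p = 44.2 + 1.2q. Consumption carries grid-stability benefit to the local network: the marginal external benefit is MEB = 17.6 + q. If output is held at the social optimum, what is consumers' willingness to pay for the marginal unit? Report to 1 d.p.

Social marginal benefit = demand + MEB = 156.4 - 2.6q.
Set SMB = MC: 156.4 - 2.6q = 44.2 + 1.2q → q* = 29.5263.
Consumer price on the demand curve at q*: 138.8 − 3.6×29.5263 = 32.5053.

P = 32.5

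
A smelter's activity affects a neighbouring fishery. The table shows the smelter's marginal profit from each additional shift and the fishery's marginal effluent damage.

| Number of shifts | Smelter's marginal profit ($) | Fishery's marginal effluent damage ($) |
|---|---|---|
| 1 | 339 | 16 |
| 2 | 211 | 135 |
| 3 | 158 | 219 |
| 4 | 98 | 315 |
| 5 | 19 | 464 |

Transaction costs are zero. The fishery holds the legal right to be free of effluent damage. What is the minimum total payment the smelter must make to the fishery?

Efficient level: marginal profit ≥ marginal effluent damage through level 2, so k* = 2.
With the fishery holding the right, the smelter must at least compensate total damage at k*: 16 + 135 = 151.

$151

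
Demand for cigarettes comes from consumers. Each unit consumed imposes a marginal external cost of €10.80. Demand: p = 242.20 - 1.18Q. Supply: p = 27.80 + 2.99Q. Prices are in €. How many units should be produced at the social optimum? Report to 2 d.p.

Social marginal benefit = demand − MEC = 231.40 - 1.18Q.
Set SMB = MC: 231.40 - 1.18Q = 27.80 + 2.99Q → Q* = 48.8249.

Q* = 48.82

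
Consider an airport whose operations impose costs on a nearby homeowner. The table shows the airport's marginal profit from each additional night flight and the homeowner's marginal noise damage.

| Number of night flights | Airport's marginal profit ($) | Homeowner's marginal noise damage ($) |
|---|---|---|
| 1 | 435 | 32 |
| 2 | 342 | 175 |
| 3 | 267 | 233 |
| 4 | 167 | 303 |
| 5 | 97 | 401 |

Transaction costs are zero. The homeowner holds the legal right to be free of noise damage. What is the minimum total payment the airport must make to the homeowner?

Efficient level: marginal profit ≥ marginal noise damage through level 3, so k* = 3.
With the homeowner holding the right, the airport must at least compensate total damage at k*: 32 + 175 + 233 = 440.

$440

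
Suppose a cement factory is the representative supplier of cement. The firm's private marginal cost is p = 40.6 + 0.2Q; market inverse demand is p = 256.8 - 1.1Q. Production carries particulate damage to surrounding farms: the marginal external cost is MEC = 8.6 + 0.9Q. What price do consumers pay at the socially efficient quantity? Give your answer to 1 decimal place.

Social marginal cost = private MC + MEC = 49.2 + 1.1Q.
Set SMC = demand: 49.2 + 1.1Q = 256.8 - 1.1Q → Q* = 94.3636.
Consumer price on the demand curve at Q*: 256.8 − 1.1×94.3636 = 153.0000.

P = 153.0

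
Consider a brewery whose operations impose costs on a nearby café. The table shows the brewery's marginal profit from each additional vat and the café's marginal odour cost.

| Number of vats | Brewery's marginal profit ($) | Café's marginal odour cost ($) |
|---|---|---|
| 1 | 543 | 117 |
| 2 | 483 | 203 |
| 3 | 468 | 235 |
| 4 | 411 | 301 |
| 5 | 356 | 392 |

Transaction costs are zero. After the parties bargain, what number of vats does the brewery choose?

4

Bargaining reaches the level where marginal profit last exceeds marginal odour cost.
That holds through level 4 (411 ≥ 301) but not at 5 (356 < 392).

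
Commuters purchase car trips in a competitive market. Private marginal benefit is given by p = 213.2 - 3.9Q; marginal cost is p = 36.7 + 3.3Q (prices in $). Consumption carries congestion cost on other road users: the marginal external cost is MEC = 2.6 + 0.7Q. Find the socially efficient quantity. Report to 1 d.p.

Q* = 22.0

Social marginal benefit = demand − MEC = 210.6 - 4.6Q.
Set SMB = MC: 210.6 - 4.6Q = 36.7 + 3.3Q → Q* = 22.0127.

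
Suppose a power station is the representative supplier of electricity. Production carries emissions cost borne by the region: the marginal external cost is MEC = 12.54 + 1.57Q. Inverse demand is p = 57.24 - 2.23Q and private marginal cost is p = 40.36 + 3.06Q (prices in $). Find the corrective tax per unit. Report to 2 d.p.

Social marginal cost = private MC + MEC = 52.90 + 4.63Q.
Set SMC = demand: 52.90 + 4.63Q = 57.24 - 2.23Q → Q* = 0.6327.
The Pigouvian tax equals MEC at Q*: 12.54 + 1.57×0.6327 = 13.5333.

tax = $13.53 per unit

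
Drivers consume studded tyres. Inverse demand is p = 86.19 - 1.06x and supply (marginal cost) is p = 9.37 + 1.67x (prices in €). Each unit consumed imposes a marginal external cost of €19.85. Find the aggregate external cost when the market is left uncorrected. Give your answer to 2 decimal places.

€558.56

Market equilibrium (private): 9.37 + 1.67x = 86.19 - 1.06x → x_m = 28.1392.
Total external cost = MEC × x_m = 19.85 × 28.1392 = 558.5631.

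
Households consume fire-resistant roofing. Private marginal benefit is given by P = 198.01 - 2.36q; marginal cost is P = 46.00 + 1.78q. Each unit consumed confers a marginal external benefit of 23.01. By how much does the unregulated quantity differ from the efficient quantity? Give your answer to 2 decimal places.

Market equilibrium (private): 46.00 + 1.78q = 198.01 - 2.36q → q_m = 36.7174.
Social marginal benefit = demand + MEB = 221.02 - 2.36q.
Set SMB = MC: 221.02 - 2.36q = 46.00 + 1.78q → q* = 42.2754.
Gap = |36.7174 − 42.2754| = 5.5580.

5.56 units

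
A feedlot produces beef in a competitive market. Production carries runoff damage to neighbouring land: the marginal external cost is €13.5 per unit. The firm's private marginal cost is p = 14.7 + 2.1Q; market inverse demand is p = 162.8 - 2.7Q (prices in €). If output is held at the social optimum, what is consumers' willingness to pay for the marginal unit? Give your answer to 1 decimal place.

Social marginal cost = private MC + MEC = 28.2 + 2.1Q.
Set SMC = demand: 28.2 + 2.1Q = 162.8 - 2.7Q → Q* = 28.0417.
Consumer price on the demand curve at Q*: 162.8 − 2.7×28.0417 = 87.0874.

P = €87.1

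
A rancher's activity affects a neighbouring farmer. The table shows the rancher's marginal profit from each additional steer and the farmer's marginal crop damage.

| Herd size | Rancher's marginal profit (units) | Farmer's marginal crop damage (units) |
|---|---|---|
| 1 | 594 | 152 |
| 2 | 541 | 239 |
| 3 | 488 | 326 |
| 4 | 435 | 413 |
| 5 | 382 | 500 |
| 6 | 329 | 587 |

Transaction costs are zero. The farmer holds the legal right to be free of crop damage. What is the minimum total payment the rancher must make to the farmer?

Efficient level: marginal profit ≥ marginal crop damage through level 4, so k* = 4.
With the farmer holding the right, the rancher must at least compensate total damage at k*: 152 + 239 + 326 + 413 = 1130.

1130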